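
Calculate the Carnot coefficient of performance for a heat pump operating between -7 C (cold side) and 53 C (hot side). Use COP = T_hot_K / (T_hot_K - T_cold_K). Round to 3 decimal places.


Convert to Kelvin:
  T_hot = 53 + 273.15 = 326.15 K
  T_cold = -7 + 273.15 = 266.15 K
Apply Carnot COP formula:
  COP = T_hot_K / (T_hot_K - T_cold_K) = 326.15 / 60.0
  COP = 5.436

5.436


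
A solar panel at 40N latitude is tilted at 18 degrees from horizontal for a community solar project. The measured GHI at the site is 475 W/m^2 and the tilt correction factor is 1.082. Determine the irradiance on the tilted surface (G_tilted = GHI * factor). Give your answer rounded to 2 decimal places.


Identify the given values:
  GHI = 475 W/m^2, tilt correction factor = 1.082
Apply the formula G_tilted = GHI * factor:
  G_tilted = 475 * 1.082
  G_tilted = 513.95 W/m^2

513.95


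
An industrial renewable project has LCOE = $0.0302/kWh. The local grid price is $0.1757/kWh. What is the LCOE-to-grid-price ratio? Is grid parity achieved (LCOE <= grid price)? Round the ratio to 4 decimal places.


Compare LCOE to grid price:
  LCOE = $0.0302/kWh, Grid price = $0.1757/kWh
  Ratio = LCOE / grid_price = 0.0302 / 0.1757 = 0.1719
  Grid parity achieved (ratio <= 1)? yes

0.1719


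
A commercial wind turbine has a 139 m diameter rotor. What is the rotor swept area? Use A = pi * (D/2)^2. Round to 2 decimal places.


Compute the rotor radius:
  r = D / 2 = 139 / 2 = 69.5 m
Calculate swept area:
  A = pi * r^2 = pi * 69.5^2
  A = 15174.68 m^2

15174.68


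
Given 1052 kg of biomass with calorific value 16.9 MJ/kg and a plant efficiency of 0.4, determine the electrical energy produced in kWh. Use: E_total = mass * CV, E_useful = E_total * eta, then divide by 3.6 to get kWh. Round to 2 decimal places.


Total energy = mass * CV = 1052 * 16.9 = 17778.8 MJ
Useful energy = total * eta = 17778.8 * 0.4 = 7111.52 MJ
Convert to kWh: 7111.52 / 3.6
Useful energy = 1975.42 kWh

1975.42


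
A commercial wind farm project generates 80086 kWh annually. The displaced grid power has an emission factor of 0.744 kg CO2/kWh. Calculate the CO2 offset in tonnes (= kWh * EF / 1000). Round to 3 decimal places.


CO2 offset in kg = generation * emission_factor
CO2 offset = 80086 * 0.744 = 59583.98 kg
Convert to tonnes:
  CO2 offset = 59583.98 / 1000 = 59.584 tonnes

59.584


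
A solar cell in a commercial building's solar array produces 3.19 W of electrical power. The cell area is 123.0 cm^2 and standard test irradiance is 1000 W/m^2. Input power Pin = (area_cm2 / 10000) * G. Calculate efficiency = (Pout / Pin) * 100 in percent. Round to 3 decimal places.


First compute the input power:
  Pin = area_cm2 / 10000 * G = 123.0 / 10000 * 1000 = 12.3 W
Then compute efficiency:
  Efficiency = (Pout / Pin) * 100 = (3.19 / 12.3) * 100
  Efficiency = 25.935%

25.935


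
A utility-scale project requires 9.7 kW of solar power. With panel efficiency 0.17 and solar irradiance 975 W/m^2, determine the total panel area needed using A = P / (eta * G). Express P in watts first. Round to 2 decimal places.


Convert target power to watts: P = 9.7 * 1000 = 9700.0 W
Compute denominator: eta * G = 0.17 * 975 = 165.75
Required area A = P / (eta * G) = 9700.0 / 165.75
A = 58.52 m^2

58.52


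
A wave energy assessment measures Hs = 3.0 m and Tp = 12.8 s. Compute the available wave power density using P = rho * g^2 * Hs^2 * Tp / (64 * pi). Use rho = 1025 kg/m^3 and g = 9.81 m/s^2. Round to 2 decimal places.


Apply wave power formula:
  g^2 = 9.81^2 = 96.2361
  Hs^2 = 3.0^2 = 9.0
  Numerator = rho * g^2 * Hs^2 * Tp = 1025 * 96.2361 * 9.0 * 12.8 = 11363558.69
  Denominator = 64 * pi = 201.0619
  P = 11363558.69 / 201.0619 = 56517.70 W/m

56517.70


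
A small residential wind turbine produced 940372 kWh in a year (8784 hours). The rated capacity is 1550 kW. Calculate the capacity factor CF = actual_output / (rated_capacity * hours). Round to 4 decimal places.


Capacity factor = actual output / maximum possible output
Maximum possible = rated * hours = 1550 * 8784 = 13615200 kWh
CF = 940372 / 13615200
CF = 0.0691

0.0691


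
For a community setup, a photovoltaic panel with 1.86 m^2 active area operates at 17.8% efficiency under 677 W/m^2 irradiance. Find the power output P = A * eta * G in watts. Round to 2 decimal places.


Use the solar power formula P = A * eta * G.
Given: A = 1.86 m^2, eta = 0.178, G = 677 W/m^2
P = 1.86 * 0.178 * 677
P = 224.14 W

224.14


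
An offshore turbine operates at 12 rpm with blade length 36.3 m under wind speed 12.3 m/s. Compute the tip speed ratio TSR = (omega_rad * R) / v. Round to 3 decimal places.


Convert rotational speed to rad/s:
  omega = 12 * 2 * pi / 60 = 1.2566 rad/s
Compute tip speed:
  v_tip = omega * R = 1.2566 * 36.3 = 45.616 m/s
Tip speed ratio:
  TSR = v_tip / v_wind = 45.616 / 12.3 = 3.709

3.709


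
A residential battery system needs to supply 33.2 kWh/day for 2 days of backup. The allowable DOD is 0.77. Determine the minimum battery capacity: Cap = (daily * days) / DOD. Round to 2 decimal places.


Total energy needed = daily * days = 33.2 * 2 = 66.4 kWh
Account for depth of discharge:
  Cap = total_energy / DOD = 66.4 / 0.77
  Cap = 86.23 kWh

86.23


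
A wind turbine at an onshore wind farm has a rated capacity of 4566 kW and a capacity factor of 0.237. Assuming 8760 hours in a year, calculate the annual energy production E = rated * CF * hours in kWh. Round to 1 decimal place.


Annual energy = rated_kW * capacity_factor * hours_per_year
Given: P_rated = 4566 kW, CF = 0.237, hours = 8760
E = 4566 * 0.237 * 8760
E = 9479563.9 kWh

9479563.9


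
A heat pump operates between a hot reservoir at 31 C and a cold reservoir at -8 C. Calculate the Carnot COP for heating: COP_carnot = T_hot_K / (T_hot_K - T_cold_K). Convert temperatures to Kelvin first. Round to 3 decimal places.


Convert to Kelvin:
  T_hot = 31 + 273.15 = 304.15 K
  T_cold = -8 + 273.15 = 265.15 K
Apply Carnot COP formula:
  COP = T_hot_K / (T_hot_K - T_cold_K) = 304.15 / 39.0
  COP = 7.799

7.799


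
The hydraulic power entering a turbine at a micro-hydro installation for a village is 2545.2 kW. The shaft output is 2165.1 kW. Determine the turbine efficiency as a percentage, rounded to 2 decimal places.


Turbine efficiency = (output power / input power) * 100
eta = (2165.1 / 2545.2) * 100
eta = 85.07%

85.07


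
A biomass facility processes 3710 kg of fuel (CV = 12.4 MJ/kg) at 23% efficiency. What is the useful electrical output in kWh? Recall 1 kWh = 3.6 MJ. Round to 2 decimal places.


Total energy = mass * CV = 3710 * 12.4 = 46004.0 MJ
Useful energy = total * eta = 46004.0 * 0.23 = 10580.92 MJ
Convert to kWh: 10580.92 / 3.6
Useful energy = 2939.14 kWh

2939.14


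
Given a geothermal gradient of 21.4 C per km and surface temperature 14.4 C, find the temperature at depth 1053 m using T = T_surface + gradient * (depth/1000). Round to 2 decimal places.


Convert depth to km: 1053 / 1000 = 1.053 km
Temperature increase = gradient * depth_km = 21.4 * 1.053 = 22.53 C
Temperature at depth = T_surface + delta_T = 14.4 + 22.53
T = 36.93 C

36.93


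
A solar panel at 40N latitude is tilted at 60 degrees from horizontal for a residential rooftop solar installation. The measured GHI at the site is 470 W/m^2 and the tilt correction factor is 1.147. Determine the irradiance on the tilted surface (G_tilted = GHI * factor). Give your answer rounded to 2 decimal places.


Identify the given values:
  GHI = 470 W/m^2, tilt correction factor = 1.147
Apply the formula G_tilted = GHI * factor:
  G_tilted = 470 * 1.147
  G_tilted = 539.09 W/m^2

539.09


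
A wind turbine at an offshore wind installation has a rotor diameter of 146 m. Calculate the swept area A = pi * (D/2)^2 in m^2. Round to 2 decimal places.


Compute the rotor radius:
  r = D / 2 = 146 / 2 = 73.0 m
Calculate swept area:
  A = pi * r^2 = pi * 73.0^2
  A = 16741.55 m^2

16741.55


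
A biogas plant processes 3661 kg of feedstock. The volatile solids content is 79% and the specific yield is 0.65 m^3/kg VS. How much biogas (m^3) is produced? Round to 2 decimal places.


Compute volatile solids:
  VS = mass * VS_fraction = 3661 * 0.79 = 2892.19 kg
Calculate biogas volume:
  Biogas = VS * specific_yield = 2892.19 * 0.65
  Biogas = 1879.92 m^3

1879.92


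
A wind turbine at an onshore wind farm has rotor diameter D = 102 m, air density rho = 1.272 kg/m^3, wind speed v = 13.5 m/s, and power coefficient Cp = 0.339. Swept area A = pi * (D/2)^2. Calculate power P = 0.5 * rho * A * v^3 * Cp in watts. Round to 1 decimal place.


Step 1 -- Compute swept area:
  A = pi * (D/2)^2 = pi * (102/2)^2 = 8171.28 m^2
Step 2 -- Apply wind power equation:
  P = 0.5 * rho * A * v^3 * Cp
  v^3 = 13.5^3 = 2460.375
  P = 0.5 * 1.272 * 8171.28 * 2460.375 * 0.339
  P = 4334593.2 W

4334593.2


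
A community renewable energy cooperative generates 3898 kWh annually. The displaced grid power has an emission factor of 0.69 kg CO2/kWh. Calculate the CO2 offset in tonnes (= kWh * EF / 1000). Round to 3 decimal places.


CO2 offset in kg = generation * emission_factor
CO2 offset = 3898 * 0.69 = 2689.62 kg
Convert to tonnes:
  CO2 offset = 2689.62 / 1000 = 2.690 tonnes

2.690


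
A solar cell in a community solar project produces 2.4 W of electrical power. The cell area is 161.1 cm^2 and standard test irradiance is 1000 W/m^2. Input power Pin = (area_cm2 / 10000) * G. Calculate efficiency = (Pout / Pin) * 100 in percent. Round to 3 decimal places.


First compute the input power:
  Pin = area_cm2 / 10000 * G = 161.1 / 10000 * 1000 = 16.11 W
Then compute efficiency:
  Efficiency = (Pout / Pin) * 100 = (2.4 / 16.11) * 100
  Efficiency = 14.898%

14.898


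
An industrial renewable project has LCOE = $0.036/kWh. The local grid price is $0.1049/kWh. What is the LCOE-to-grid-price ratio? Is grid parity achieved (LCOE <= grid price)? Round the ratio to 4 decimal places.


Compare LCOE to grid price:
  LCOE = $0.036/kWh, Grid price = $0.1049/kWh
  Ratio = LCOE / grid_price = 0.036 / 0.1049 = 0.3432
  Grid parity achieved (ratio <= 1)? yes

0.3432


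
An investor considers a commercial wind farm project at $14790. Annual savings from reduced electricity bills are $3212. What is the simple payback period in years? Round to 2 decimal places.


Simple payback period = initial cost / annual savings
Payback = 14790 / 3212
Payback = 4.60 years

4.60


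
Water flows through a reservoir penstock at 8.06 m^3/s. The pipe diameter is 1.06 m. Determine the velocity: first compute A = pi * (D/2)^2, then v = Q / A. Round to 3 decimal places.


Compute pipe cross-sectional area:
  A = pi * (D/2)^2 = pi * (1.06/2)^2 = 0.8825 m^2
Calculate velocity:
  v = Q / A = 8.06 / 0.8825
  v = 9.133 m/s

9.133


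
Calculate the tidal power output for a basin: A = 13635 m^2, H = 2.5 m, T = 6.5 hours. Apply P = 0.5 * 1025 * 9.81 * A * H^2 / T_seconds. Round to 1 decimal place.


Convert period to seconds: T = 6.5 * 3600 = 23400.0 s
H^2 = 2.5^2 = 6.25
P = 0.5 * rho * g * A * H^2 / T
P = 0.5 * 1025 * 9.81 * 13635 * 6.25 / 23400.0
P = 18309.7 W

18309.7


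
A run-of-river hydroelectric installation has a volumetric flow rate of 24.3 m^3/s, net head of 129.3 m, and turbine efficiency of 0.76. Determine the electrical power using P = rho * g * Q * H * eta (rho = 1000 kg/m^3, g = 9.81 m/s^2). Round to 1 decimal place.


Apply the hydropower formula P = rho * g * Q * H * eta
rho * g = 1000 * 9.81 = 9810.0
P = 9810.0 * 24.3 * 129.3 * 0.76
P = 23425420.6 W

23425420.6


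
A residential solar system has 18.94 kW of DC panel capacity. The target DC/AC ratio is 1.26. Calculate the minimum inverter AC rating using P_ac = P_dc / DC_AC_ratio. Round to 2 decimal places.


The inverter AC capacity is determined by the DC/AC ratio.
Given: P_dc = 18.94 kW, DC/AC ratio = 1.26
P_ac = P_dc / ratio = 18.94 / 1.26
P_ac = 15.03 kW

15.03


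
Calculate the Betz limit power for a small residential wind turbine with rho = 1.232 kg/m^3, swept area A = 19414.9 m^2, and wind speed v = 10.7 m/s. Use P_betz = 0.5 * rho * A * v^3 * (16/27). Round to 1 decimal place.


The Betz coefficient Cp_max = 16/27 = 0.5926
v^3 = 10.7^3 = 1225.043
P_betz = 0.5 * rho * A * v^3 * Cp_max
P_betz = 0.5 * 1.232 * 19414.9 * 1225.043 * 0.5926
P_betz = 8682072.8 W

8682072.8


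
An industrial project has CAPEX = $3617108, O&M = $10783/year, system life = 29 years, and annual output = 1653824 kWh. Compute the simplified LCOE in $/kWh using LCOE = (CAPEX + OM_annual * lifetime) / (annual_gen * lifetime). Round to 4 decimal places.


Total cost = CAPEX + OM * lifetime = 3617108 + 10783 * 29 = 3617108 + 312707 = 3929815
Total generation = annual * lifetime = 1653824 * 29 = 47960896 kWh
LCOE = 3929815 / 47960896
LCOE = 0.0819 $/kWh

0.0819


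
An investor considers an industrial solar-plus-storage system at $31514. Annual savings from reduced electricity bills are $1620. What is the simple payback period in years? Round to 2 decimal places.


Simple payback period = initial cost / annual savings
Payback = 31514 / 1620
Payback = 19.45 years

19.45


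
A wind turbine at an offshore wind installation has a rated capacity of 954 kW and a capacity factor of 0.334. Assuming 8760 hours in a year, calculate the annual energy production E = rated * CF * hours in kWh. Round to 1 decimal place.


Annual energy = rated_kW * capacity_factor * hours_per_year
Given: P_rated = 954 kW, CF = 0.334, hours = 8760
E = 954 * 0.334 * 8760
E = 2791251.4 kWh

2791251.4


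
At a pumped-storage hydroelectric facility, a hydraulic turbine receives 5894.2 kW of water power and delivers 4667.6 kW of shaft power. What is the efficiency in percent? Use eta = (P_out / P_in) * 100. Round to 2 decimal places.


Turbine efficiency = (output power / input power) * 100
eta = (4667.6 / 5894.2) * 100
eta = 79.19%

79.19


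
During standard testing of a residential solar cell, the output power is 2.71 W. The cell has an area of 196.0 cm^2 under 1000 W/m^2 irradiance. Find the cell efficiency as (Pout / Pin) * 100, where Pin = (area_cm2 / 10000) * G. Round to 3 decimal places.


First compute the input power:
  Pin = area_cm2 / 10000 * G = 196.0 / 10000 * 1000 = 19.6 W
Then compute efficiency:
  Efficiency = (Pout / Pin) * 100 = (2.71 / 19.6) * 100
  Efficiency = 13.827%

13.827


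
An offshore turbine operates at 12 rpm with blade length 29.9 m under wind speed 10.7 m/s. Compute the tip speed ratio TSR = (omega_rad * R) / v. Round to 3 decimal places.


Convert rotational speed to rad/s:
  omega = 12 * 2 * pi / 60 = 1.2566 rad/s
Compute tip speed:
  v_tip = omega * R = 1.2566 * 29.9 = 37.573 m/s
Tip speed ratio:
  TSR = v_tip / v_wind = 37.573 / 10.7 = 3.512

3.512


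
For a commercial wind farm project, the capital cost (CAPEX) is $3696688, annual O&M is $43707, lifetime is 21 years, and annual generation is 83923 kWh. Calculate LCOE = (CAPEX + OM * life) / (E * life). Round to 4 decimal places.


Total cost = CAPEX + OM * lifetime = 3696688 + 43707 * 21 = 3696688 + 917847 = 4614535
Total generation = annual * lifetime = 83923 * 21 = 1762383 kWh
LCOE = 4614535 / 1762383
LCOE = 2.6183 $/kWh

2.6183


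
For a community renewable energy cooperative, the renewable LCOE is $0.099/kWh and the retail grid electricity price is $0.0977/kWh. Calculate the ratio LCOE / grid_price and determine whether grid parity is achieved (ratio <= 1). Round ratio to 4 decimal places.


Compare LCOE to grid price:
  LCOE = $0.099/kWh, Grid price = $0.0977/kWh
  Ratio = LCOE / grid_price = 0.099 / 0.0977 = 1.0133
  Grid parity achieved (ratio <= 1)? no

1.0133


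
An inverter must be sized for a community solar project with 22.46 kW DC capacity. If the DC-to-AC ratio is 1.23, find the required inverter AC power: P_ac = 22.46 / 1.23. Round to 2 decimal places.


The inverter AC capacity is determined by the DC/AC ratio.
Given: P_dc = 22.46 kW, DC/AC ratio = 1.23
P_ac = P_dc / ratio = 22.46 / 1.23
P_ac = 18.26 kW

18.26


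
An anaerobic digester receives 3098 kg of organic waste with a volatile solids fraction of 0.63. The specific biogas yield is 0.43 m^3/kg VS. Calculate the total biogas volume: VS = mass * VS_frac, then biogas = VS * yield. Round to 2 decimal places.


Compute volatile solids:
  VS = mass * VS_fraction = 3098 * 0.63 = 1951.74 kg
Calculate biogas volume:
  Biogas = VS * specific_yield = 1951.74 * 0.43
  Biogas = 839.25 m^3

839.25


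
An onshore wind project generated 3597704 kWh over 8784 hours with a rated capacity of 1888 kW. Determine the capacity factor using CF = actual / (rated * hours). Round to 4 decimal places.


Capacity factor = actual output / maximum possible output
Maximum possible = rated * hours = 1888 * 8784 = 16584192 kWh
CF = 3597704 / 16584192
CF = 0.2169

0.2169


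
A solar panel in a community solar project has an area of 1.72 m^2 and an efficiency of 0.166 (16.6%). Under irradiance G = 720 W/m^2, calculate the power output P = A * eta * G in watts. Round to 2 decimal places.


Use the solar power formula P = A * eta * G.
Given: A = 1.72 m^2, eta = 0.166, G = 720 W/m^2
P = 1.72 * 0.166 * 720
P = 205.57 W

205.57


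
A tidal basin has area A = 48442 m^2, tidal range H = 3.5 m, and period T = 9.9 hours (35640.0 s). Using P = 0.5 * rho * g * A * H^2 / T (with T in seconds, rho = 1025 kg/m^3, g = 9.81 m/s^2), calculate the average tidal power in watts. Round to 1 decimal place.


Convert period to seconds: T = 9.9 * 3600 = 35640.0 s
H^2 = 3.5^2 = 12.25
P = 0.5 * rho * g * A * H^2 / T
P = 0.5 * 1025 * 9.81 * 48442 * 12.25 / 35640.0
P = 83711.2 W

83711.2


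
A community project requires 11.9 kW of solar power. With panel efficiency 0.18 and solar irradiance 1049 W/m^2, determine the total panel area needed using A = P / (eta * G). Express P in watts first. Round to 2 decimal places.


Convert target power to watts: P = 11.9 * 1000 = 11900.0 W
Compute denominator: eta * G = 0.18 * 1049 = 188.82
Required area A = P / (eta * G) = 11900.0 / 188.82
A = 63.02 m^2

63.02


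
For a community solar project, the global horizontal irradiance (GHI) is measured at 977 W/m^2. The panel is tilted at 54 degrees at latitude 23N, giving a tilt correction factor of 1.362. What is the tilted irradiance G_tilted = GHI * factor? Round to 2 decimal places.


Identify the given values:
  GHI = 977 W/m^2, tilt correction factor = 1.362
Apply the formula G_tilted = GHI * factor:
  G_tilted = 977 * 1.362
  G_tilted = 1330.67 W/m^2

1330.67


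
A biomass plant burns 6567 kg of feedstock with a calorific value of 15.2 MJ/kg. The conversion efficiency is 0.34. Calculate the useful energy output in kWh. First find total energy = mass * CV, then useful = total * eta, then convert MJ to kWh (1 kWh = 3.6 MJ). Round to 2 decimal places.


Total energy = mass * CV = 6567 * 15.2 = 99818.4 MJ
Useful energy = total * eta = 99818.4 * 0.34 = 33938.26 MJ
Convert to kWh: 33938.26 / 3.6
Useful energy = 9427.29 kWh

9427.29


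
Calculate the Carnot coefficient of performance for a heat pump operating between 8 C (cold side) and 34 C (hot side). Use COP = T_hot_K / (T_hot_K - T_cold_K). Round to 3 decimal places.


Convert to Kelvin:
  T_hot = 34 + 273.15 = 307.15 K
  T_cold = 8 + 273.15 = 281.15 K
Apply Carnot COP formula:
  COP = T_hot_K / (T_hot_K - T_cold_K) = 307.15 / 26.0
  COP = 11.813

11.813


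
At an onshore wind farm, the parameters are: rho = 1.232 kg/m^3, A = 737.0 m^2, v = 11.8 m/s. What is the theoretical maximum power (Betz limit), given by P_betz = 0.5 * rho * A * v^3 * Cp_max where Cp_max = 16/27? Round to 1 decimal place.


The Betz coefficient Cp_max = 16/27 = 0.5926
v^3 = 11.8^3 = 1643.032
P_betz = 0.5 * rho * A * v^3 * Cp_max
P_betz = 0.5 * 1.232 * 737.0 * 1643.032 * 0.5926
P_betz = 442028.7 W

442028.7


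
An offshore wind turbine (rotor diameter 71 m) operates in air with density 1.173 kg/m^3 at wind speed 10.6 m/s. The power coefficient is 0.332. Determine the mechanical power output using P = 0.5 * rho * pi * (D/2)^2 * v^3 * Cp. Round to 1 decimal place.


Step 1 -- Compute swept area:
  A = pi * (D/2)^2 = pi * (71/2)^2 = 3959.19 m^2
Step 2 -- Apply wind power equation:
  P = 0.5 * rho * A * v^3 * Cp
  v^3 = 10.6^3 = 1191.016
  P = 0.5 * 1.173 * 3959.19 * 1191.016 * 0.332
  P = 918185.2 W

918185.2


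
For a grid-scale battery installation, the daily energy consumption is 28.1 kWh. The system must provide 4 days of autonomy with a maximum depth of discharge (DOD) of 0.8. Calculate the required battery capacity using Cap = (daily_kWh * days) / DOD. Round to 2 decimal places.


Total energy needed = daily * days = 28.1 * 4 = 112.4 kWh
Account for depth of discharge:
  Cap = total_energy / DOD = 112.4 / 0.8
  Cap = 140.50 kWh

140.50


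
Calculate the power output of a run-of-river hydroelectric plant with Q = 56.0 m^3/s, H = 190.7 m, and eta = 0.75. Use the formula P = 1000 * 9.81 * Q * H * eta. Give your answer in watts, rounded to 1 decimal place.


Apply the hydropower formula P = rho * g * Q * H * eta
rho * g = 1000 * 9.81 = 9810.0
P = 9810.0 * 56.0 * 190.7 * 0.75
P = 78572214.0 W

78572214.0


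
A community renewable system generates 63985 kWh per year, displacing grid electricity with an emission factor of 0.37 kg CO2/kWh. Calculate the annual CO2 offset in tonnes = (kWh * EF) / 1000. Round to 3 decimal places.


CO2 offset in kg = generation * emission_factor
CO2 offset = 63985 * 0.37 = 23674.45 kg
Convert to tonnes:
  CO2 offset = 23674.45 / 1000 = 23.674 tonnes

23.674


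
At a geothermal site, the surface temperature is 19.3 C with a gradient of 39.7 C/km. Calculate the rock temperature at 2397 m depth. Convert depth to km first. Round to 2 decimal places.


Convert depth to km: 2397 / 1000 = 2.397 km
Temperature increase = gradient * depth_km = 39.7 * 2.397 = 95.16 C
Temperature at depth = T_surface + delta_T = 19.3 + 95.16
T = 114.46 C

114.46


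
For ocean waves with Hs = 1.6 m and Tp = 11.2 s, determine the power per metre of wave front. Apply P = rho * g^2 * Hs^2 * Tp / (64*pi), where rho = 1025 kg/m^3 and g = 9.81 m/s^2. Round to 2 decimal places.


Apply wave power formula:
  g^2 = 9.81^2 = 96.2361
  Hs^2 = 1.6^2 = 2.56
  Numerator = rho * g^2 * Hs^2 * Tp = 1025 * 96.2361 * 2.56 * 11.2 = 2828263.5
  Denominator = 64 * pi = 201.0619
  P = 2828263.5 / 201.0619 = 14066.63 W/m

14066.63


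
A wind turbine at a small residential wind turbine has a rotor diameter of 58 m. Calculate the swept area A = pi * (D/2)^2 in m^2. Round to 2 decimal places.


Compute the rotor radius:
  r = D / 2 = 58 / 2 = 29.0 m
Calculate swept area:
  A = pi * r^2 = pi * 29.0^2
  A = 2642.08 m^2

2642.08


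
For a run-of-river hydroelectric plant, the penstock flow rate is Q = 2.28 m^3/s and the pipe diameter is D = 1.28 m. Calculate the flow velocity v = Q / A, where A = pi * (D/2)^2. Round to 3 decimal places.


Compute pipe cross-sectional area:
  A = pi * (D/2)^2 = pi * (1.28/2)^2 = 1.2868 m^2
Calculate velocity:
  v = Q / A = 2.28 / 1.2868
  v = 1.772 m/s

1.772


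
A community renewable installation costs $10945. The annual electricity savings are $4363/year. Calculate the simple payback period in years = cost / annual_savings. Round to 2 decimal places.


Simple payback period = initial cost / annual savings
Payback = 10945 / 4363
Payback = 2.51 years

2.51


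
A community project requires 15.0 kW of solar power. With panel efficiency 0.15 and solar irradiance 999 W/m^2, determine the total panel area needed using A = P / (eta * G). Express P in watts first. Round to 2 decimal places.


Convert target power to watts: P = 15.0 * 1000 = 15000.0 W
Compute denominator: eta * G = 0.15 * 999 = 149.85
Required area A = P / (eta * G) = 15000.0 / 149.85
A = 100.10 m^2

100.10


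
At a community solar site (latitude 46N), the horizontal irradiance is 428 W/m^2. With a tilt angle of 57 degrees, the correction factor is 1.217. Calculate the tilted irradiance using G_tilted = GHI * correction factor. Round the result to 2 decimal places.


Identify the given values:
  GHI = 428 W/m^2, tilt correction factor = 1.217
Apply the formula G_tilted = GHI * factor:
  G_tilted = 428 * 1.217
  G_tilted = 520.88 W/m^2

520.88


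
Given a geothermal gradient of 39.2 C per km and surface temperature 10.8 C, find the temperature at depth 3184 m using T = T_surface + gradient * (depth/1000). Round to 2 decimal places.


Convert depth to km: 3184 / 1000 = 3.184 km
Temperature increase = gradient * depth_km = 39.2 * 3.184 = 124.81 C
Temperature at depth = T_surface + delta_T = 10.8 + 124.81
T = 135.61 C

135.61


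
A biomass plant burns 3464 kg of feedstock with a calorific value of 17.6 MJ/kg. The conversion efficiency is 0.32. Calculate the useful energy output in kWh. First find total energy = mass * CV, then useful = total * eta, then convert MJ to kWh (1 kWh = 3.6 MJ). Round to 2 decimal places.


Total energy = mass * CV = 3464 * 17.6 = 60966.4 MJ
Useful energy = total * eta = 60966.4 * 0.32 = 19509.25 MJ
Convert to kWh: 19509.25 / 3.6
Useful energy = 5419.24 kWh

5419.24


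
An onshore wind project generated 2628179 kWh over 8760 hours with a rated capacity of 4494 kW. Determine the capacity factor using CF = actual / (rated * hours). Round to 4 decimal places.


Capacity factor = actual output / maximum possible output
Maximum possible = rated * hours = 4494 * 8760 = 39367440 kWh
CF = 2628179 / 39367440
CF = 0.0668

0.0668


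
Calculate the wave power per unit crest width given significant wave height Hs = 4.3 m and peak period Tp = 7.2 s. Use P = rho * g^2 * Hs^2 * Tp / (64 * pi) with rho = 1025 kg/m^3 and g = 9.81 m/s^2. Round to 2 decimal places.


Apply wave power formula:
  g^2 = 9.81^2 = 96.2361
  Hs^2 = 4.3^2 = 18.49
  Numerator = rho * g^2 * Hs^2 * Tp = 1025 * 96.2361 * 18.49 * 7.2 = 13132012.51
  Denominator = 64 * pi = 201.0619
  P = 13132012.51 / 201.0619 = 65313.27 W/m

65313.27


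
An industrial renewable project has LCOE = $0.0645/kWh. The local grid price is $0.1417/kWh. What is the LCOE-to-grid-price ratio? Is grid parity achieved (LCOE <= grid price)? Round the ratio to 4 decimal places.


Compare LCOE to grid price:
  LCOE = $0.0645/kWh, Grid price = $0.1417/kWh
  Ratio = LCOE / grid_price = 0.0645 / 0.1417 = 0.4552
  Grid parity achieved (ratio <= 1)? yes

0.4552


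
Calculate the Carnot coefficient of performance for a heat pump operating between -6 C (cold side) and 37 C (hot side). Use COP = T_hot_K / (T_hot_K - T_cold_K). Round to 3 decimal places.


Convert to Kelvin:
  T_hot = 37 + 273.15 = 310.15 K
  T_cold = -6 + 273.15 = 267.15 K
Apply Carnot COP formula:
  COP = T_hot_K / (T_hot_K - T_cold_K) = 310.15 / 43.0
  COP = 7.213

7.213


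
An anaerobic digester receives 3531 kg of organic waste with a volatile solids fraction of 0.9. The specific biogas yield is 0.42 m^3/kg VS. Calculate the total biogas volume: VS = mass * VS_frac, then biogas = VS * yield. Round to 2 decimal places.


Compute volatile solids:
  VS = mass * VS_fraction = 3531 * 0.9 = 3177.9 kg
Calculate biogas volume:
  Biogas = VS * specific_yield = 3177.9 * 0.42
  Biogas = 1334.72 m^3

1334.72


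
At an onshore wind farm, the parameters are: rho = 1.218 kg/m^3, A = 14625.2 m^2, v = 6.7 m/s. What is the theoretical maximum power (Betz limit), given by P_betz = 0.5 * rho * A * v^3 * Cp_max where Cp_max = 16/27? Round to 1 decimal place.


The Betz coefficient Cp_max = 16/27 = 0.5926
v^3 = 6.7^3 = 300.763
P_betz = 0.5 * rho * A * v^3 * Cp_max
P_betz = 0.5 * 1.218 * 14625.2 * 300.763 * 0.5926
P_betz = 1587448.8 W

1587448.8


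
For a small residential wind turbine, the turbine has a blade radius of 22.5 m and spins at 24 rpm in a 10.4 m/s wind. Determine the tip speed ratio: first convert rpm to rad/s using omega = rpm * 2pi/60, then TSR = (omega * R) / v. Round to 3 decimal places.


Convert rotational speed to rad/s:
  omega = 24 * 2 * pi / 60 = 2.5133 rad/s
Compute tip speed:
  v_tip = omega * R = 2.5133 * 22.5 = 56.549 m/s
Tip speed ratio:
  TSR = v_tip / v_wind = 56.549 / 10.4 = 5.437

5.437


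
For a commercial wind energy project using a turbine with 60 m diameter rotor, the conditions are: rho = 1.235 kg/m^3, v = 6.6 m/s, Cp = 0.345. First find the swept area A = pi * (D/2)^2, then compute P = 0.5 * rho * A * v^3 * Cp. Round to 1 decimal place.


Step 1 -- Compute swept area:
  A = pi * (D/2)^2 = pi * (60/2)^2 = 2827.43 m^2
Step 2 -- Apply wind power equation:
  P = 0.5 * rho * A * v^3 * Cp
  v^3 = 6.6^3 = 287.496
  P = 0.5 * 1.235 * 2827.43 * 287.496 * 0.345
  P = 173173.0 W

173173.0


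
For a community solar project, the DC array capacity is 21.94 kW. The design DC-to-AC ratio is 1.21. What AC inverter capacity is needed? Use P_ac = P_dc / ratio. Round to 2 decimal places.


The inverter AC capacity is determined by the DC/AC ratio.
Given: P_dc = 21.94 kW, DC/AC ratio = 1.21
P_ac = P_dc / ratio = 21.94 / 1.21
P_ac = 18.13 kW

18.13


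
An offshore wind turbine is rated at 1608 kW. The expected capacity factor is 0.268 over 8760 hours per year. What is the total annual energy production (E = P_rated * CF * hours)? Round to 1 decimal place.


Annual energy = rated_kW * capacity_factor * hours_per_year
Given: P_rated = 1608 kW, CF = 0.268, hours = 8760
E = 1608 * 0.268 * 8760
E = 3775069.4 kWh

3775069.4


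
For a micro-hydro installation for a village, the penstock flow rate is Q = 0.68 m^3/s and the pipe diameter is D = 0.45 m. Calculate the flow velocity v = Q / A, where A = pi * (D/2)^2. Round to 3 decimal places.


Compute pipe cross-sectional area:
  A = pi * (D/2)^2 = pi * (0.45/2)^2 = 0.159 m^2
Calculate velocity:
  v = Q / A = 0.68 / 0.159
  v = 4.276 m/s

4.276


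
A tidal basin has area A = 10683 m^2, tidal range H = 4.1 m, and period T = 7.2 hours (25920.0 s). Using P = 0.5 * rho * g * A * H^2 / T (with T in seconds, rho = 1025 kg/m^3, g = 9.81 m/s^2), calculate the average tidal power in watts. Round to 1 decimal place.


Convert period to seconds: T = 7.2 * 3600 = 25920.0 s
H^2 = 4.1^2 = 16.81
P = 0.5 * rho * g * A * H^2 / T
P = 0.5 * 1025 * 9.81 * 10683 * 16.81 / 25920.0
P = 34832.8 W

34832.8


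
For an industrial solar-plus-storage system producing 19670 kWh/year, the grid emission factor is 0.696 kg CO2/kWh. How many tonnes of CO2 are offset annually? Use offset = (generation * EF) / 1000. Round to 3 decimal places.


CO2 offset in kg = generation * emission_factor
CO2 offset = 19670 * 0.696 = 13690.32 kg
Convert to tonnes:
  CO2 offset = 13690.32 / 1000 = 13.690 tonnes

13.690


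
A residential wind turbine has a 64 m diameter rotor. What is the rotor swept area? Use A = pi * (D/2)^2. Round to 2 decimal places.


Compute the rotor radius:
  r = D / 2 = 64 / 2 = 32.0 m
Calculate swept area:
  A = pi * r^2 = pi * 32.0^2
  A = 3216.99 m^2

3216.99


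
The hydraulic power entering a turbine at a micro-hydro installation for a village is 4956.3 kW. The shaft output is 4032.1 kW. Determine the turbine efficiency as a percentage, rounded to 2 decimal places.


Turbine efficiency = (output power / input power) * 100
eta = (4032.1 / 4956.3) * 100
eta = 81.35%

81.35


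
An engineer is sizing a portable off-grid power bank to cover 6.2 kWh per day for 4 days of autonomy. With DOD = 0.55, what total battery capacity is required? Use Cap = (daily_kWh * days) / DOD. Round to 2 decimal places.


Total energy needed = daily * days = 6.2 * 4 = 24.8 kWh
Account for depth of discharge:
  Cap = total_energy / DOD = 24.8 / 0.55
  Cap = 45.09 kWh

45.09


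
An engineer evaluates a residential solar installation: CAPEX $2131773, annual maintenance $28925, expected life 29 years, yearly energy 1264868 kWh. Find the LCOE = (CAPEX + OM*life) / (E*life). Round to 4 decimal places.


Total cost = CAPEX + OM * lifetime = 2131773 + 28925 * 29 = 2131773 + 838825 = 2970598
Total generation = annual * lifetime = 1264868 * 29 = 36681172 kWh
LCOE = 2970598 / 36681172
LCOE = 0.0810 $/kWh

0.0810


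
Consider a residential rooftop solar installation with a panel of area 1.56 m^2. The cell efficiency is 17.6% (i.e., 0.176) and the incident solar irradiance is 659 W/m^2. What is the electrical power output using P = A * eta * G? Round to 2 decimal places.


Use the solar power formula P = A * eta * G.
Given: A = 1.56 m^2, eta = 0.176, G = 659 W/m^2
P = 1.56 * 0.176 * 659
P = 180.94 W

180.94


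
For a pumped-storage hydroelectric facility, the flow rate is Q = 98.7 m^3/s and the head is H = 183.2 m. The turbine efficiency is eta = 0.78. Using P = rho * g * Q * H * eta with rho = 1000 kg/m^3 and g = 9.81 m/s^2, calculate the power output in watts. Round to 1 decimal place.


Apply the hydropower formula P = rho * g * Q * H * eta
rho * g = 1000 * 9.81 = 9810.0
P = 9810.0 * 98.7 * 183.2 * 0.78
P = 138358623.3 W

138358623.3


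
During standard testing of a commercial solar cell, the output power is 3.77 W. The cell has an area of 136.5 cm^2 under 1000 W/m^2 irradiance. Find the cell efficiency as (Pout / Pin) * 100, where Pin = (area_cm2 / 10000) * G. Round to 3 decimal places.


First compute the input power:
  Pin = area_cm2 / 10000 * G = 136.5 / 10000 * 1000 = 13.65 W
Then compute efficiency:
  Efficiency = (Pout / Pin) * 100 = (3.77 / 13.65) * 100
  Efficiency = 27.619%

27.619


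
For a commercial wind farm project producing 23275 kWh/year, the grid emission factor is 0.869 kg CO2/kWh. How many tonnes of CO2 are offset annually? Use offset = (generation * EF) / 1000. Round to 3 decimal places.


CO2 offset in kg = generation * emission_factor
CO2 offset = 23275 * 0.869 = 20225.98 kg
Convert to tonnes:
  CO2 offset = 20225.98 / 1000 = 20.226 tonnes

20.226


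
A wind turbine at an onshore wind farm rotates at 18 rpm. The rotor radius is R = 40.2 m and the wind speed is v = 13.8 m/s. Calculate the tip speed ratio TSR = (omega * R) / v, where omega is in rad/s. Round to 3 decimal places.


Convert rotational speed to rad/s:
  omega = 18 * 2 * pi / 60 = 1.885 rad/s
Compute tip speed:
  v_tip = omega * R = 1.885 * 40.2 = 75.775 m/s
Tip speed ratio:
  TSR = v_tip / v_wind = 75.775 / 13.8 = 5.491

5.491


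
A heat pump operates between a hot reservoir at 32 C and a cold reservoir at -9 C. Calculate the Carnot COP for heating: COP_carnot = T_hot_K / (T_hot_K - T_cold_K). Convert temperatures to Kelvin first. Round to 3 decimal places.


Convert to Kelvin:
  T_hot = 32 + 273.15 = 305.15 K
  T_cold = -9 + 273.15 = 264.15 K
Apply Carnot COP formula:
  COP = T_hot_K / (T_hot_K - T_cold_K) = 305.15 / 41.0
  COP = 7.443

7.443


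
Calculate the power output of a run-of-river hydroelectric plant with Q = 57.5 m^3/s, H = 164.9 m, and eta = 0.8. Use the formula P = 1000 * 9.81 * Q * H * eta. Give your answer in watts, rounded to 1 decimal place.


Apply the hydropower formula P = rho * g * Q * H * eta
rho * g = 1000 * 9.81 = 9810.0
P = 9810.0 * 57.5 * 164.9 * 0.8
P = 74412774.0 W

74412774.0


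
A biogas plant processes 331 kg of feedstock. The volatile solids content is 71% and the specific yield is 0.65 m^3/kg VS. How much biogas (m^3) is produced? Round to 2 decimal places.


Compute volatile solids:
  VS = mass * VS_fraction = 331 * 0.71 = 235.01 kg
Calculate biogas volume:
  Biogas = VS * specific_yield = 235.01 * 0.65
  Biogas = 152.76 m^3

152.76


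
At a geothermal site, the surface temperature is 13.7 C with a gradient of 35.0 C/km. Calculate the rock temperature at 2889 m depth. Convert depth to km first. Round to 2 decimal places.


Convert depth to km: 2889 / 1000 = 2.889 km
Temperature increase = gradient * depth_km = 35.0 * 2.889 = 101.12 C
Temperature at depth = T_surface + delta_T = 13.7 + 101.12
T = 114.82 C

114.82


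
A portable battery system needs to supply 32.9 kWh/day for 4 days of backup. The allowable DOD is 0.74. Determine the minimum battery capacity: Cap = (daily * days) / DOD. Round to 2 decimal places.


Total energy needed = daily * days = 32.9 * 4 = 131.6 kWh
Account for depth of discharge:
  Cap = total_energy / DOD = 131.6 / 0.74
  Cap = 177.84 kWh

177.84


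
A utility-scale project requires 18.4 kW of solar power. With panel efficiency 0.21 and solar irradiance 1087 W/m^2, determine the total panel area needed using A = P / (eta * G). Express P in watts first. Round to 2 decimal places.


Convert target power to watts: P = 18.4 * 1000 = 18400.0 W
Compute denominator: eta * G = 0.21 * 1087 = 228.27
Required area A = P / (eta * G) = 18400.0 / 228.27
A = 80.61 m^2

80.61


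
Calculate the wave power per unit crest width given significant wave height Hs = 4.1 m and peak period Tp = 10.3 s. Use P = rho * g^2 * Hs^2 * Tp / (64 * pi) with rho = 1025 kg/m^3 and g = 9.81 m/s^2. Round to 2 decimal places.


Apply wave power formula:
  g^2 = 9.81^2 = 96.2361
  Hs^2 = 4.1^2 = 16.81
  Numerator = rho * g^2 * Hs^2 * Tp = 1025 * 96.2361 * 16.81 * 10.3 = 17079172.24
  Denominator = 64 * pi = 201.0619
  P = 17079172.24 / 201.0619 = 84944.83 W/m

84944.83


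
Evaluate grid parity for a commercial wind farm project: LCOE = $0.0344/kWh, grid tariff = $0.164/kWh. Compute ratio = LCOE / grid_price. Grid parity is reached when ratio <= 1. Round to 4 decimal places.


Compare LCOE to grid price:
  LCOE = $0.0344/kWh, Grid price = $0.164/kWh
  Ratio = LCOE / grid_price = 0.0344 / 0.164 = 0.2098
  Grid parity achieved (ratio <= 1)? yes

0.2098


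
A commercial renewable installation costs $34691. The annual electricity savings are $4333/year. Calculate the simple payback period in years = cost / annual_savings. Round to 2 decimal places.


Simple payback period = initial cost / annual savings
Payback = 34691 / 4333
Payback = 8.01 years

8.01


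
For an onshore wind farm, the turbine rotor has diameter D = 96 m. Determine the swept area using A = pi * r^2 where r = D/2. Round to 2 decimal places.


Compute the rotor radius:
  r = D / 2 = 96 / 2 = 48.0 m
Calculate swept area:
  A = pi * r^2 = pi * 48.0^2
  A = 7238.23 m^2

7238.23


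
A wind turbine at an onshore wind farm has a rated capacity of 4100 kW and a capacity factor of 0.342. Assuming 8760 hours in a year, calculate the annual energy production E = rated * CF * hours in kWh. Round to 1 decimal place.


Annual energy = rated_kW * capacity_factor * hours_per_year
Given: P_rated = 4100 kW, CF = 0.342, hours = 8760
E = 4100 * 0.342 * 8760
E = 12283272.0 kWh

12283272.0


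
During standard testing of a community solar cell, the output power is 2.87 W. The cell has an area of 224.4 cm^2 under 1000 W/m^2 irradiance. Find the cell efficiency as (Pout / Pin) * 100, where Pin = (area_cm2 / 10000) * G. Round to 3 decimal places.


First compute the input power:
  Pin = area_cm2 / 10000 * G = 224.4 / 10000 * 1000 = 22.44 W
Then compute efficiency:
  Efficiency = (Pout / Pin) * 100 = (2.87 / 22.44) * 100
  Efficiency = 12.790%

12.790


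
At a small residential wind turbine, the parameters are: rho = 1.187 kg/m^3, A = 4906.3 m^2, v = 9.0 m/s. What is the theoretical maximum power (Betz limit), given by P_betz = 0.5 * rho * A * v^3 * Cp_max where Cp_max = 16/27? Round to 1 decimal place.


The Betz coefficient Cp_max = 16/27 = 0.5926
v^3 = 9.0^3 = 729.0
P_betz = 0.5 * rho * A * v^3 * Cp_max
P_betz = 0.5 * 1.187 * 4906.3 * 729.0 * 0.5926
P_betz = 1257936.1 W

1257936.1


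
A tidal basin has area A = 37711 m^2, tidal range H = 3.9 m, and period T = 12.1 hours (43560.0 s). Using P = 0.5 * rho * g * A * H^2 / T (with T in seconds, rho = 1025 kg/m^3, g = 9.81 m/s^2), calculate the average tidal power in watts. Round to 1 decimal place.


Convert period to seconds: T = 12.1 * 3600 = 43560.0 s
H^2 = 3.9^2 = 15.21
P = 0.5 * rho * g * A * H^2 / T
P = 0.5 * 1025 * 9.81 * 37711 * 15.21 / 43560.0
P = 66202.2 W

66202.2


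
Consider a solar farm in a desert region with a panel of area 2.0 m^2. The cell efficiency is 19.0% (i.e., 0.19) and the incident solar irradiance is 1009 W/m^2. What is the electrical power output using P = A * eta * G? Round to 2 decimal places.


Use the solar power formula P = A * eta * G.
Given: A = 2.0 m^2, eta = 0.19, G = 1009 W/m^2
P = 2.0 * 0.19 * 1009
P = 383.42 W

383.42
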